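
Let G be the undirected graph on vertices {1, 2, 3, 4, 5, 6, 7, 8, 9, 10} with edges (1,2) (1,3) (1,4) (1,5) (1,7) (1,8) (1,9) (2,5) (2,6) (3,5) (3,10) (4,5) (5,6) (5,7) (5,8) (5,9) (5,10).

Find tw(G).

2

A width-2 tree decomposition is:
Bags: B1 = {1, 4, 5}  B2 = {1, 5, 7}  B3 = {1, 3, 5}  B4 = {1, 2, 5}  B5 = {3, 5, 10}  B6 = {2, 5, 6}  B7 = {1, 5, 8}  B8 = {1, 5, 9}
Tree: B1–B2, B1–B3, B1–B4, B3–B5, B4–B6, B2–B7, B4–B8
Every bag has size at most 3, so the width is 3 − 1 = 2 and tw(G) ≤ 2. For the lower bound, the 3 vertices {1, 2, 5} are pairwise adjacent, and any tree decomposition puts a clique entirely inside one bag — forcing width ≥ 2. The upper and lower bounds meet at 2, so that is the treewidth.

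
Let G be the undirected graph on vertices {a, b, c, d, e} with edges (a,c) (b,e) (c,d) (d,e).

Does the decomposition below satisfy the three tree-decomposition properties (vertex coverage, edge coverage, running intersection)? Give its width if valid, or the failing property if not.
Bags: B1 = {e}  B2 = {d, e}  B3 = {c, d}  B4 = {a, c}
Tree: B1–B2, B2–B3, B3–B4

A tree decomposition must satisfy three properties: every vertex lies in some bag; for every edge, both endpoints lie together in some bag; and for every vertex, the bags containing it form a connected subtree. Here vertex b appears in no bag, so the decomposition is invalid.

No — vertex b appears in no bag.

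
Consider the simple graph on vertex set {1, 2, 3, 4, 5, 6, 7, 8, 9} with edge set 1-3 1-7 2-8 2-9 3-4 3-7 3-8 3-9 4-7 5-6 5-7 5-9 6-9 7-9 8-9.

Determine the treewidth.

2

A width-2 tree decomposition is:
Bags: B1 = {1, 3, 7}  B2 = {3, 7, 9}  B3 = {3, 8, 9}  B4 = {5, 7, 9}  B5 = {3, 4, 7}  B6 = {5, 6, 9}  B7 = {2, 8, 9}
Tree: B1–B2, B2–B3, B2–B4, B2–B5, B4–B6, B3–B7
Each bag holds 3 vertices, so the decomposition has width 2, which upper-bounds the treewidth. For the lower bound, the 3 vertices {1, 3, 7} are pairwise adjacent, and any tree decomposition puts a clique entirely inside one bag — forcing width ≥ 2. Combining the bounds, tw(G) = 2.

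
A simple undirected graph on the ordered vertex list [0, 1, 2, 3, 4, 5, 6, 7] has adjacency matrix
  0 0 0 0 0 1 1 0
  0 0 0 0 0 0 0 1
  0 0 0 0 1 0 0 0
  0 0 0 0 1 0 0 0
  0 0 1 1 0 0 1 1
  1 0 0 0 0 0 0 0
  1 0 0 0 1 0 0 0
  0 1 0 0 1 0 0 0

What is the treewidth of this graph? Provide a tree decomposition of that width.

The largest bag has 2 vertices, giving width 1; this decomposition certifies tw(G) ≤ 1. Any graph with an edge has treewidth ≥ 1, and G has the edge 7–4. Therefore the treewidth is 1.

Treewidth 1.
One such decomposition:
Bags: B1 = {4, 7}  B2 = {2, 4}  B3 = {4, 6}  B4 = {0, 6}  B5 = {1, 7}  B6 = {3, 4}  B7 = {0, 5}
Tree: B1–B2, B2–B3, B3–B4, B1–B5, B1–B6, B4–B7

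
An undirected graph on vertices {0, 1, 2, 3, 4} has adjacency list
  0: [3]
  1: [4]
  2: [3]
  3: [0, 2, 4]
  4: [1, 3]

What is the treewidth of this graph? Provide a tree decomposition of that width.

Every bag has size at most 2, so the width is 2 − 1 = 1 and tw(G) ≤ 1. G has an edge, so its treewidth is at least 1. Combining the bounds, tw(G) = 1.

Treewidth 1.
One such decomposition:
Bags: B1 = {3, 4}  B2 = {2, 3}  B3 = {1, 4}  B4 = {0, 3}
Tree: B1–B2, B1–B3, B1–B4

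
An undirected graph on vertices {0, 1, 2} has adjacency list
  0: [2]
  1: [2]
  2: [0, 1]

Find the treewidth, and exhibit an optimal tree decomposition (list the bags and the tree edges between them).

Treewidth 1.
Bags: B1 = {0, 2}  B2 = {1, 2}
Tree: B1–B2

The largest bag has 2 vertices, giving width 1; this decomposition certifies tw(G) ≤ 1. Any graph with an edge has treewidth ≥ 1, and G has the edge 0–2. The upper and lower bounds meet at 1, so that is the treewidth.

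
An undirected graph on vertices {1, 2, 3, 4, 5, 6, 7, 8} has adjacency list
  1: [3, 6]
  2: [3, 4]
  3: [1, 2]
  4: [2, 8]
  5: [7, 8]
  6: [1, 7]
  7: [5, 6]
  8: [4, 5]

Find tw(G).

2

A width-2 tree decomposition is:
Bags: B1 = {1, 6, 7}  B2 = {1, 3, 7}  B3 = {2, 3, 7}  B4 = {2, 4, 7}  B5 = {4, 7, 8}  B6 = {5, 7, 8}
Tree: B1–B2, B2–B3, B3–B4, B4–B5, B5–B6
Each bag holds 3 vertices, so the decomposition has width 2, which upper-bounds the treewidth. The edges 7–6–1–3–2–4–8–5–7 form a cycle, so G is not a tree and its treewidth is at least 2. The upper and lower bounds meet at 2, so that is the treewidth.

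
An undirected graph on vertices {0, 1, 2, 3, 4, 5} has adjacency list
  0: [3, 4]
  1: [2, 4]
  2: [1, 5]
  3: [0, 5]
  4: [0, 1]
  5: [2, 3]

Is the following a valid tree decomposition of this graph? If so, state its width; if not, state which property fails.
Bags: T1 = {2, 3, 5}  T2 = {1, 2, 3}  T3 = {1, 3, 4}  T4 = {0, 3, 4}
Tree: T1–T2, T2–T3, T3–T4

Vertex coverage: the bags together contain {0, 1, 2, 3, 4, 5}, the full vertex set. Edge coverage: each edge of G has both endpoints in at least one bag. Running intersection: for every vertex, the bags containing it form a connected subtree. All three properties hold, so this is a valid tree decomposition of width max|bag| − 1 = 2, and hence tw(G) ≤ 2.

Yes; width 2.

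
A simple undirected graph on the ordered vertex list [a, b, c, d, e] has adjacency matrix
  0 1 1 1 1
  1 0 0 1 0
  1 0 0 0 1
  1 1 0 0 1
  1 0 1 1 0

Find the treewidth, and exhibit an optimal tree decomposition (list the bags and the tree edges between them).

Treewidth 2.
Bags: B1 = {a, d, e}  B2 = {a, b, d}  B3 = {a, c, e}
Tree: B1–B2, B1–B3

Every bag has size at most 3, so the width is 3 − 1 = 2 and tw(G) ≤ 2. On the other hand G contains the 3-clique {a, d, e}. A clique must lie in a single bag of any decomposition, so no decomposition can have width below 2. Therefore the treewidth is 2.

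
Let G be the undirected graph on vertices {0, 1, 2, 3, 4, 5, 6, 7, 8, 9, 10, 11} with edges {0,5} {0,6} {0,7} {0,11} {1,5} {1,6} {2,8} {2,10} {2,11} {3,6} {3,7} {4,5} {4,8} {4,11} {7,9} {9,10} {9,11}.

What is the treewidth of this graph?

A width-3 tree decomposition is:
Bags: B1 = {2, 8, 9, 10}  B2 = {2, 8, 9, 11}  B3 = {4, 8, 9, 11}  B4 = {4, 7, 9, 11}  B5 = {0, 4, 7, 11}  B6 = {0, 4, 5, 7}  B7 = {0, 3, 5, 7}  B8 = {0, 3, 5, 6}  B9 = {1, 3, 5, 6}
Tree: B1–B2, B2–B3, B3–B4, B4–B5, B5–B6, B6–B7, B7–B8, B8–B9
The largest bag has 4 vertices, giving width 3; this decomposition certifies tw(G) ≤ 3. For the lower bound: the 4 vertex sets {2,8,10}, {9}, {11}, {0,4,5,7} are disjoint, each induces a connected subgraph, and every pair is joined by at least one edge of G. Contracting each set to a single vertex therefore yields K_{4} as a minor, and since treewidth is minor-monotone, tw(G) ≥ tw(K_{4}) = 3. The upper and lower bounds meet at 3, so that is the treewidth.

3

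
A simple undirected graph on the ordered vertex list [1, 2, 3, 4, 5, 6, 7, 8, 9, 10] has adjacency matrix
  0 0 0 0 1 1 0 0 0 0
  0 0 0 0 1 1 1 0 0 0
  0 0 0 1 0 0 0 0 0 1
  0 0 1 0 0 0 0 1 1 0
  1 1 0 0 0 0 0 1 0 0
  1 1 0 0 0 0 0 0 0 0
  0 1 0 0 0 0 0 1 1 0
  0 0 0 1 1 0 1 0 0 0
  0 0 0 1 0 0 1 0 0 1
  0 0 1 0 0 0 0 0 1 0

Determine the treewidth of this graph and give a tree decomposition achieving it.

Treewidth 2.
One such decomposition:
Bags: B1 = {1, 2, 6}  B2 = {1, 2, 5}  B3 = {2, 5, 7}  B4 = {5, 7, 8}  B5 = {7, 8, 9}  B6 = {4, 8, 9}  B7 = {4, 9, 10}  B8 = {3, 4, 10}
Tree: B1–B2, B2–B3, B3–B4, B4–B5, B5–B6, B6–B7, B7–B8

The largest bag has 3 vertices, giving width 2; this decomposition certifies tw(G) ≤ 2. For the lower bound, G contains the cycle 6–1–5–2–6, so G is not a forest; only forests have treewidth ≤ 1, hence tw(G) ≥ 2. Hence tw(G) = 2 exactly.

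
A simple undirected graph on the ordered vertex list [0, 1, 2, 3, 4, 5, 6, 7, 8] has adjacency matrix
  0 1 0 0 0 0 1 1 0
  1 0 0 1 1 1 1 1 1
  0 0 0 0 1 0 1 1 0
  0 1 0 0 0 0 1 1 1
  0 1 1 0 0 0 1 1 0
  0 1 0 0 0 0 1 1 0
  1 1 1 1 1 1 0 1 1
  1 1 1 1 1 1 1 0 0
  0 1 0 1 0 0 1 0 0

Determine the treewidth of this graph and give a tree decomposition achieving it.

Every bag has size at most 4, so the width is 4 − 1 = 3 and tw(G) ≤ 3. On the other hand G contains the 4-clique {1, 3, 6, 8}. A clique must lie in a single bag of any decomposition, so no decomposition can have width below 3. Therefore the treewidth is 3.

Treewidth 3.
One such decomposition:
Bags: B1 = {1, 3, 6, 8}  B2 = {1, 3, 6, 7}  B3 = {1, 4, 6, 7}  B4 = {0, 1, 6, 7}  B5 = {2, 4, 6, 7}  B6 = {1, 5, 6, 7}
Tree: B1–B2, B2–B3, B2–B4, B3–B5, B3–B6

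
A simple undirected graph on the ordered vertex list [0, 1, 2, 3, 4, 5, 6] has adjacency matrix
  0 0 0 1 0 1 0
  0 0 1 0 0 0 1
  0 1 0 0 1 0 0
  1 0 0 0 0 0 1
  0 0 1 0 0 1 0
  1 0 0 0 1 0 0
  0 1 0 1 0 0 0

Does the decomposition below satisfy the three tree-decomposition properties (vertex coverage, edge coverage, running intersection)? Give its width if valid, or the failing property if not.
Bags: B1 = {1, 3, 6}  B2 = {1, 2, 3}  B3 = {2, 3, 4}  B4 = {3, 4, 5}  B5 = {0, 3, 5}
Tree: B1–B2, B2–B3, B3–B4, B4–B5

Checking the three conditions: (i) the bags cover all of {0, 1, 2, 3, 4, 5, 6}; (ii) for each edge, some bag contains both endpoints; (iii) the bags containing any fixed vertex form a subtree. All hold, so the decomposition is valid with width 3 − 1 = 2.

Yes; width 2.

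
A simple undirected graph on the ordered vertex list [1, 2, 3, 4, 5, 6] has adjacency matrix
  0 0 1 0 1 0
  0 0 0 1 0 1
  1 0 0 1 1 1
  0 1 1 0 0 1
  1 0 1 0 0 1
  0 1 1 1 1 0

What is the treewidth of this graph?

2

A width-2 tree decomposition is:
Bags: B1 = {3, 5, 6}  B2 = {3, 4, 6}  B3 = {1, 3, 5}  B4 = {2, 4, 6}
Tree: B1–B2, B1–B3, B2–B4
The largest bag has 3 vertices, giving width 2; this decomposition certifies tw(G) ≤ 2. On the other hand G contains the 3-clique {2, 4, 6}. A clique must lie in a single bag of any decomposition, so no decomposition can have width below 2. Hence tw(G) = 2 exactly.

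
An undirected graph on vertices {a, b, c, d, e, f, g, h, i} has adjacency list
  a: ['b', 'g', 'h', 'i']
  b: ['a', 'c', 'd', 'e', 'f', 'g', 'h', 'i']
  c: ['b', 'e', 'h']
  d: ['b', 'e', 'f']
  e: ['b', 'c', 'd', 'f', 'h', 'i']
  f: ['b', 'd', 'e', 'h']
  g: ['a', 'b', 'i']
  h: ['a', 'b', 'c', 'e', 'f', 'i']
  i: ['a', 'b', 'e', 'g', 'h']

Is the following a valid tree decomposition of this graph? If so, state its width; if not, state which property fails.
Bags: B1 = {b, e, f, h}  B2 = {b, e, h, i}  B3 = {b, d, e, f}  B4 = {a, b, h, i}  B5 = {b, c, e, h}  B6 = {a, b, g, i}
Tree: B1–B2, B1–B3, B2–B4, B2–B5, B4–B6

Yes; width 3.

Every vertex of G appears in some bag (union = {a, b, c, d, e, f, g, h, i}); every edge is covered by a bag; and for each vertex v the set of bags containing v is connected in the bag tree. The decomposition is therefore valid. The largest bag has 4 vertices, so the width is 3.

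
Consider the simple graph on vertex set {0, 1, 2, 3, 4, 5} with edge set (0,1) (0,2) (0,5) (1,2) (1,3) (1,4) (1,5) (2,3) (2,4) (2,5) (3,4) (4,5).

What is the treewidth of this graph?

A width-3 tree decomposition is:
Bags: B1 = {1, 2, 4, 5}  B2 = {1, 2, 3, 4}  B3 = {0, 1, 2, 5}
Tree: B1–B2, B1–B3
The largest bag has 4 vertices, giving width 3; this decomposition certifies tw(G) ≤ 3. On the other hand G contains the 4-clique {0, 1, 2, 5}. A clique must lie in a single bag of any decomposition, so no decomposition can have width below 3. The upper and lower bounds meet at 3, so that is the treewidth.

3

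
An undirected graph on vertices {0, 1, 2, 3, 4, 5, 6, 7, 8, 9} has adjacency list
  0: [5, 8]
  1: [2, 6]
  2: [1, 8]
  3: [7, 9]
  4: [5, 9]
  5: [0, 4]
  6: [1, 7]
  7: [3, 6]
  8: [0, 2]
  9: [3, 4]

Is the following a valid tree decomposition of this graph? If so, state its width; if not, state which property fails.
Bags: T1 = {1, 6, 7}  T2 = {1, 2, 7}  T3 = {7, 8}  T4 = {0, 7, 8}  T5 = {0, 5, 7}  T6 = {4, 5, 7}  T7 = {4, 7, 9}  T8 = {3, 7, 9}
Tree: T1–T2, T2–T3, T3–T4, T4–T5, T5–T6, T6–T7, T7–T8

No — edge (2,8) lies in no bag.

A tree decomposition must satisfy three properties: every vertex lies in some bag; for every edge, both endpoints lie together in some bag; and for every vertex, the bags containing it form a connected subtree. Here edge (2,8) lies in no bag, so the decomposition is invalid.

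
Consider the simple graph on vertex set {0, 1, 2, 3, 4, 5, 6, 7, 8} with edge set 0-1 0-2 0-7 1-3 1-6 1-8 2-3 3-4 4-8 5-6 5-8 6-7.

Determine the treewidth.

A width-3 tree decomposition is:
Bags: B1 = {0, 5, 6, 7}  B2 = {0, 1, 5, 6}  B3 = {0, 1, 5, 8}  B4 = {0, 1, 2, 8}  B5 = {1, 2, 3, 8}  B6 = {2, 3, 4, 8}
Tree: B1–B2, B2–B3, B3–B4, B4–B5, B5–B6
Each bag holds 4 vertices, so the decomposition has width 3, which upper-bounds the treewidth. For the lower bound: the 4 vertex sets {5,6,7}, {0}, {1}, {2,3,4,8} are disjoint, each induces a connected subgraph, and every pair is joined by at least one edge of G. Contracting each set to a single vertex therefore yields K_{4} as a minor, and since treewidth is minor-monotone, tw(G) ≥ tw(K_{4}) = 3. Combining the bounds, tw(G) = 3.

3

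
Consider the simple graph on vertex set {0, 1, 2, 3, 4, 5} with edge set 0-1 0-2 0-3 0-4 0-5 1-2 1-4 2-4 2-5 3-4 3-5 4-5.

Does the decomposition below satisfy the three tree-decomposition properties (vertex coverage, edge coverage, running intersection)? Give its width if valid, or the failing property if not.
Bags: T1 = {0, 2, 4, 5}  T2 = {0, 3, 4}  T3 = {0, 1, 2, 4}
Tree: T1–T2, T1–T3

A tree decomposition must satisfy three properties: every vertex lies in some bag; for every edge, both endpoints lie together in some bag; and for every vertex, the bags containing it form a connected subtree. Here edge (5,3) lies in no bag, so the decomposition is invalid.

No — edge (5,3) lies in no bag.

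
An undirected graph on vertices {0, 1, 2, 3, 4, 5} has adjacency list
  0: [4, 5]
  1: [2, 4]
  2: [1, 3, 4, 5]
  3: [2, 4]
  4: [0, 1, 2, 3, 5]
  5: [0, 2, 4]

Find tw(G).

2

A width-2 tree decomposition is:
Bags: B1 = {2, 4, 5}  B2 = {2, 3, 4}  B3 = {1, 2, 4}  B4 = {0, 4, 5}
Tree: B1–B2, B2–B3, B1–B4
Every bag has size at most 3, so the width is 3 − 1 = 2 and tw(G) ≤ 2. Conversely, {0, 4, 5} is a clique of size 3, and the vertices of any clique must share a bag in every tree decomposition; so some bag has ≥ 3 vertices and tw(G) ≥ 2. Therefore the treewidth is 2.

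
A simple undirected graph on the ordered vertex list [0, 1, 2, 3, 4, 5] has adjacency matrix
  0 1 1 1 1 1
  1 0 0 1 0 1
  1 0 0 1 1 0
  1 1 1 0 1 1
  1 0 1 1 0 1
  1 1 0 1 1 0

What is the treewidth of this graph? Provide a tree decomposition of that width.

Treewidth 3.
One such decomposition:
Bags: B1 = {0, 1, 3, 5}  B2 = {0, 3, 4, 5}  B3 = {0, 2, 3, 4}
Tree: B1–B2, B2–B3

Every bag has size at most 4, so the width is 4 − 1 = 3 and tw(G) ≤ 3. For the lower bound, the 4 vertices {0, 1, 3, 5} are pairwise adjacent, and any tree decomposition puts a clique entirely inside one bag — forcing width ≥ 3. Therefore the treewidth is 3.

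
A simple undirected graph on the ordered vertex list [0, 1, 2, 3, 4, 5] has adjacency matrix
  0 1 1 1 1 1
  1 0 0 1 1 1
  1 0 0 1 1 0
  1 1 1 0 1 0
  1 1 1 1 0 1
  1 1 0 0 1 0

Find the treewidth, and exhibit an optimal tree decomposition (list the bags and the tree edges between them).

Treewidth 3.
One optimal decomposition is:
Bags: B1 = {0, 2, 3, 4}  B2 = {0, 1, 3, 4}  B3 = {0, 1, 4, 5}
Tree: B1–B2, B2–B3

The largest bag has 4 vertices, giving width 3; this decomposition certifies tw(G) ≤ 3. For the lower bound, the 4 vertices {0, 1, 3, 4} are pairwise adjacent, and any tree decomposition puts a clique entirely inside one bag — forcing width ≥ 3. Combining the bounds, tw(G) = 3.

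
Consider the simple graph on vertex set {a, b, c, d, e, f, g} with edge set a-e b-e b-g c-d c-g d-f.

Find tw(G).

1

A width-1 tree decomposition is:
Bags: B1 = {d, f}  B2 = {c, d}  B3 = {c, g}  B4 = {b, g}  B5 = {b, e}  B6 = {a, e}
Tree: B1–B2, B2–B3, B3–B4, B4–B5, B5–B6
Each bag holds 2 vertices, so the decomposition has width 1, which upper-bounds the treewidth. Since G has at least one edge (e.g. f–d), it is not an edgeless graph, so tw(G) ≥ 1. The upper and lower bounds meet at 1, so that is the treewidth.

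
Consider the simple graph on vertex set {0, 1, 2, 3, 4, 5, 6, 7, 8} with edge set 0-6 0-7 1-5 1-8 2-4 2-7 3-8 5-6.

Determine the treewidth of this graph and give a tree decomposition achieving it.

Treewidth 1.
One such decomposition:
Bags: B1 = {2, 4}  B2 = {2, 7}  B3 = {0, 7}  B4 = {0, 6}  B5 = {5, 6}  B6 = {1, 5}  B7 = {1, 8}  B8 = {3, 8}
Tree: B1–B2, B2–B3, B3–B4, B4–B5, B5–B6, B6–B7, B7–B8

Every bag has size at most 2, so the width is 2 − 1 = 1 and tw(G) ≤ 1. Since G has at least one edge (e.g. 4–2), it is not an edgeless graph, so tw(G) ≥ 1. The upper and lower bounds meet at 1, so that is the treewidth.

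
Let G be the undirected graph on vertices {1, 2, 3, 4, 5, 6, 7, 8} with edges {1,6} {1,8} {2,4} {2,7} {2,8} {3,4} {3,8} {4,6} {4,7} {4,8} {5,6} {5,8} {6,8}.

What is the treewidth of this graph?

2

A width-2 tree decomposition is:
Bags: B1 = {2, 4, 7}  B2 = {2, 4, 8}  B3 = {4, 6, 8}  B4 = {3, 4, 8}  B5 = {5, 6, 8}  B6 = {1, 6, 8}
Tree: B1–B2, B2–B3, B2–B4, B3–B5, B3–B6
Each bag holds 3 vertices, so the decomposition has width 2, which upper-bounds the treewidth. For the lower bound, the 3 vertices {1, 6, 8} are pairwise adjacent, and any tree decomposition puts a clique entirely inside one bag — forcing width ≥ 2. Combining the bounds, tw(G) = 2.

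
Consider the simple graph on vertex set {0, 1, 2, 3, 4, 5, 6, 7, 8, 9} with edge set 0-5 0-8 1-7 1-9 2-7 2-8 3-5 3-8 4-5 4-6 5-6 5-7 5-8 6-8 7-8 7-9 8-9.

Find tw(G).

A width-2 tree decomposition is:
Bags: B1 = {5, 7, 8}  B2 = {5, 6, 8}  B3 = {0, 5, 8}  B4 = {2, 7, 8}  B5 = {3, 5, 8}  B6 = {7, 8, 9}  B7 = {4, 5, 6}  B8 = {1, 7, 9}
Tree: B1–B2, B1–B3, B1–B4, B1–B5, B1–B6, B2–B7, B6–B8
Each bag holds 3 vertices, so the decomposition has width 2, which upper-bounds the treewidth. On the other hand G contains the 3-clique {7, 8, 9}. A clique must lie in a single bag of any decomposition, so no decomposition can have width below 2. Hence tw(G) = 2 exactly.

2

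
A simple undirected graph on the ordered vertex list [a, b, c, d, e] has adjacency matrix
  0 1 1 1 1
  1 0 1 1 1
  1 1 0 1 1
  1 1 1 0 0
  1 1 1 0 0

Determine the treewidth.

A width-3 tree decomposition is:
Bags: B1 = {a, b, c, e}  B2 = {a, b, c, d}
Tree: B1–B2
Each bag holds 4 vertices, so the decomposition has width 3, which upper-bounds the treewidth. For the lower bound, the 4 vertices {a, b, c, d} are pairwise adjacent, and any tree decomposition puts a clique entirely inside one bag — forcing width ≥ 3. Combining the bounds, tw(G) = 3.

3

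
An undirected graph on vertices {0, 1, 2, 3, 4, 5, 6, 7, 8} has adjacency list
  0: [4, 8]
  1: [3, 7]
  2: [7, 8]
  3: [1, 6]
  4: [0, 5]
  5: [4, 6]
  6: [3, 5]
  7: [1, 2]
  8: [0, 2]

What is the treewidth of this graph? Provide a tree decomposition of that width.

Treewidth 2.
One such decomposition:
Bags: B1 = {1, 3, 7}  B2 = {3, 6, 7}  B3 = {5, 6, 7}  B4 = {4, 5, 7}  B5 = {0, 4, 7}  B6 = {0, 7, 8}  B7 = {2, 7, 8}
Tree: B1–B2, B2–B3, B3–B4, B4–B5, B5–B6, B6–B7

Each bag holds 3 vertices, so the decomposition has width 2, which upper-bounds the treewidth. Since 7–1–3–6–5–4–0–8–2–7 is a cycle in G, G is not acyclic. Forests are exactly the graphs of treewidth ≤ 1, so tw(G) ≥ 2. Hence tw(G) = 2 exactly.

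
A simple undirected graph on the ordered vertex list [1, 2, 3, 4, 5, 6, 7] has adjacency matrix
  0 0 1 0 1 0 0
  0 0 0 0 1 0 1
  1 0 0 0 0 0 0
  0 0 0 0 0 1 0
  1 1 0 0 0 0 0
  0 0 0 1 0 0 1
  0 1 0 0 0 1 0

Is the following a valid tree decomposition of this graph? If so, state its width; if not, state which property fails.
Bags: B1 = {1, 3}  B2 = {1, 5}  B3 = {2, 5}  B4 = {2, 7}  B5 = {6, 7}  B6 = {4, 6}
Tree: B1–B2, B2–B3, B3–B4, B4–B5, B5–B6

Yes; width 1.

Checking the three conditions: (i) the bags cover all of {1, 2, 3, 4, 5, 6, 7}; (ii) for each edge, some bag contains both endpoints; (iii) the bags containing any fixed vertex form a subtree. All hold, so the decomposition is valid with width 2 − 1 = 1.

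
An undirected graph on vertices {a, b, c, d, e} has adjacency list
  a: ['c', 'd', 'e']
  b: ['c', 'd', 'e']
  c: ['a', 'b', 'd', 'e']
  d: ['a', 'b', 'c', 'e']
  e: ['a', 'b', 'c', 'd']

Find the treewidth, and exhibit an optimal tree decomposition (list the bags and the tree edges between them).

Treewidth 3.
One optimal decomposition is:
Bags: B1 = {a, c, d, e}  B2 = {b, c, d, e}
Tree: B1–B2

Each bag holds 4 vertices, so the decomposition has width 3, which upper-bounds the treewidth. On the other hand G contains the 4-clique {a, c, d, e}. A clique must lie in a single bag of any decomposition, so no decomposition can have width below 3. Combining the bounds, tw(G) = 3.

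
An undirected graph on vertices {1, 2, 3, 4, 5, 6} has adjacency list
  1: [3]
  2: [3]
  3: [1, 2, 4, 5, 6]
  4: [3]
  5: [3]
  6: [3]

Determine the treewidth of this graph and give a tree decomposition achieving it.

Treewidth 1.
One such decomposition:
Bags: B1 = {3, 6}  B2 = {3, 5}  B3 = {2, 3}  B4 = {1, 3}  B5 = {3, 4}
Tree: B1–B2, B2–B3, B1–B4, B3–B5

Each bag holds 2 vertices, so the decomposition has width 1, which upper-bounds the treewidth. Since G has at least one edge (e.g. 3–6), it is not an edgeless graph, so tw(G) ≥ 1. Combining the bounds, tw(G) = 1.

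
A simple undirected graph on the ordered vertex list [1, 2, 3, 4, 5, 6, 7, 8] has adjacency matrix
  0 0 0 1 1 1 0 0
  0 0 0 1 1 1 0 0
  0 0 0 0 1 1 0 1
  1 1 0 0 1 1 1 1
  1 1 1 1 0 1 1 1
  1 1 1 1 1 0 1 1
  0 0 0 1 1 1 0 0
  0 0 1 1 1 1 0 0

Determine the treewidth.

A width-3 tree decomposition is:
Bags: B1 = {4, 5, 6, 8}  B2 = {4, 5, 6, 7}  B3 = {1, 4, 5, 6}  B4 = {3, 5, 6, 8}  B5 = {2, 4, 5, 6}
Tree: B1–B2, B2–B3, B1–B4, B3–B5
Every bag has size at most 4, so the width is 4 − 1 = 3 and tw(G) ≤ 3. Conversely, {3, 5, 6, 8} is a clique of size 4, and the vertices of any clique must share a bag in every tree decomposition; so some bag has ≥ 4 vertices and tw(G) ≥ 3. The upper and lower bounds meet at 3, so that is the treewidth.

3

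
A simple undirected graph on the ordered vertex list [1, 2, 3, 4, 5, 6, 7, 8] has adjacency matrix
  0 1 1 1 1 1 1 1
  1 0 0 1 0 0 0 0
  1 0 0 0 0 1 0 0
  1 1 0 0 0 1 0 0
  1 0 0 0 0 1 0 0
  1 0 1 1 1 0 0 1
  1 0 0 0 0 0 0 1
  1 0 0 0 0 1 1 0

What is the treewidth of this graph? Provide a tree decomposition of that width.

Treewidth 2.
One such decomposition:
Bags: B1 = {1, 4, 6}  B2 = {1, 3, 6}  B3 = {1, 6, 8}  B4 = {1, 2, 4}  B5 = {1, 5, 6}  B6 = {1, 7, 8}
Tree: B1–B2, B1–B3, B1–B4, B2–B5, B3–B6

Each bag holds 3 vertices, so the decomposition has width 2, which upper-bounds the treewidth. On the other hand G contains the 3-clique {1, 2, 4}. A clique must lie in a single bag of any decomposition, so no decomposition can have width below 2. The upper and lower bounds meet at 2, so that is the treewidth.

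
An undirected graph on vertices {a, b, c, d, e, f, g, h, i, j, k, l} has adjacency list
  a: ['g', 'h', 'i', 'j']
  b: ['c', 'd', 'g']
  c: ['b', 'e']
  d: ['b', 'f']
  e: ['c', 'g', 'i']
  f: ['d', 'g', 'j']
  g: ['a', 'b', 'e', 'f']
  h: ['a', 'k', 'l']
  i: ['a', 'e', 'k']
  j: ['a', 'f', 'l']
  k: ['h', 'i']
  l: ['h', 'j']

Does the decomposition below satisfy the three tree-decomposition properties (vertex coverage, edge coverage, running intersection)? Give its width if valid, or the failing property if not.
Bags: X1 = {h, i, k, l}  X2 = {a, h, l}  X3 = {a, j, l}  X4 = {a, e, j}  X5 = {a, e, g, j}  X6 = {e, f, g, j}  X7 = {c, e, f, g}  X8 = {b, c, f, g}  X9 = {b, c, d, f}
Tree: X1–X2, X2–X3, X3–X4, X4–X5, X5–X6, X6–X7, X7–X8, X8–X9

No — edge (i,a) lies in no bag.

A tree decomposition must satisfy three properties: every vertex lies in some bag; for every edge, both endpoints lie together in some bag; and for every vertex, the bags containing it form a connected subtree. Here edge (i,a) lies in no bag, so the decomposition is invalid.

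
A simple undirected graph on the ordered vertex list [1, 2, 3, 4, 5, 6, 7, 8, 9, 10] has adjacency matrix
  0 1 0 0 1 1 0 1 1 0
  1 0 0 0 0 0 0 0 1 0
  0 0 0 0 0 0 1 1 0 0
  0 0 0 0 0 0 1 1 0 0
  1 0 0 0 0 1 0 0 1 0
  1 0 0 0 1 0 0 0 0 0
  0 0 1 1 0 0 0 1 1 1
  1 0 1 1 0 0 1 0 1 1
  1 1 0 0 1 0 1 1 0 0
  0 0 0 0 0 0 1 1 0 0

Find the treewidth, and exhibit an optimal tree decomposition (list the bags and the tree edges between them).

Every bag has size at most 3, so the width is 3 − 1 = 2 and tw(G) ≤ 2. On the other hand G contains the 3-clique {1, 8, 9}. A clique must lie in a single bag of any decomposition, so no decomposition can have width below 2. Therefore the treewidth is 2.

Treewidth 2.
Bags: B1 = {1, 5, 9}  B2 = {1, 8, 9}  B3 = {1, 2, 9}  B4 = {7, 8, 9}  B5 = {7, 8, 10}  B6 = {4, 7, 8}  B7 = {1, 5, 6}  B8 = {3, 7, 8}
Tree: B1–B2, B2–B3, B2–B4, B4–B5, B5–B6, B1–B7, B4–B8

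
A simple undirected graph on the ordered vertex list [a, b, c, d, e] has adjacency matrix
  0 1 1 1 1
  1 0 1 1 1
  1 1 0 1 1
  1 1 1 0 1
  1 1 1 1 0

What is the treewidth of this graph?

4

A width-4 tree decomposition is:
Bags: B1 = {a, b, c, d, e}
Tree: (single bag)
With just one bag of size 5, the width is 5 − 1 = 4, so tw(G) ≤ 4. Conversely, {a, b, c, d, e} is a clique of size 5, and the vertices of any clique must share a bag in every tree decomposition; so some bag has ≥ 5 vertices and tw(G) ≥ 4. Therefore the treewidth is 4.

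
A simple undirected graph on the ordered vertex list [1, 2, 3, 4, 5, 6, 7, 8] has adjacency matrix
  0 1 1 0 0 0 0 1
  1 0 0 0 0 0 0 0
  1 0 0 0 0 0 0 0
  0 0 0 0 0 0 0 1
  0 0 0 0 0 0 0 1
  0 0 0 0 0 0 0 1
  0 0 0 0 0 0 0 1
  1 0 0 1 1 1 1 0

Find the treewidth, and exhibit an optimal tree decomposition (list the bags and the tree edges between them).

Every bag has size at most 2, so the width is 2 − 1 = 1 and tw(G) ≤ 1. Any graph with an edge has treewidth ≥ 1, and G has the edge 6–8. Hence tw(G) = 1 exactly.

Treewidth 1.
One optimal decomposition is:
Bags: B1 = {6, 8}  B2 = {1, 8}  B3 = {1, 3}  B4 = {1, 2}  B5 = {4, 8}  B6 = {7, 8}  B7 = {5, 8}
Tree: B1–B2, B2–B3, B2–B4, B1–B5, B2–B6, B1–B7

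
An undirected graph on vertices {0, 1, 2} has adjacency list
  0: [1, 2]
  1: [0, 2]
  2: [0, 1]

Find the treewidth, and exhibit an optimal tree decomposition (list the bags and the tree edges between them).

Treewidth 2.
One such decomposition:
Bags: B1 = {0, 1, 2}
Tree: (single bag)

With just one bag of size 3, the width is 3 − 1 = 2, so tw(G) ≤ 2. Conversely, {0, 1, 2} is a clique of size 3, and the vertices of any clique must share a bag in every tree decomposition; so some bag has ≥ 3 vertices and tw(G) ≥ 2. Combining the bounds, tw(G) = 2.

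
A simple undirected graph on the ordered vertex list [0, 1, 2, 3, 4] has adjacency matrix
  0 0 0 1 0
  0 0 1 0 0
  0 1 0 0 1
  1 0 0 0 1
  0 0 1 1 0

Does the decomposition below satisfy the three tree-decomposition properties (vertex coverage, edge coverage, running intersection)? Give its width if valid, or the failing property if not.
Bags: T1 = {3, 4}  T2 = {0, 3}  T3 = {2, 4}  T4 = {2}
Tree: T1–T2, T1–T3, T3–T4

No — vertex 1 appears in no bag.

A tree decomposition must satisfy three properties: every vertex lies in some bag; for every edge, both endpoints lie together in some bag; and for every vertex, the bags containing it form a connected subtree. Here vertex 1 appears in no bag, so the decomposition is invalid.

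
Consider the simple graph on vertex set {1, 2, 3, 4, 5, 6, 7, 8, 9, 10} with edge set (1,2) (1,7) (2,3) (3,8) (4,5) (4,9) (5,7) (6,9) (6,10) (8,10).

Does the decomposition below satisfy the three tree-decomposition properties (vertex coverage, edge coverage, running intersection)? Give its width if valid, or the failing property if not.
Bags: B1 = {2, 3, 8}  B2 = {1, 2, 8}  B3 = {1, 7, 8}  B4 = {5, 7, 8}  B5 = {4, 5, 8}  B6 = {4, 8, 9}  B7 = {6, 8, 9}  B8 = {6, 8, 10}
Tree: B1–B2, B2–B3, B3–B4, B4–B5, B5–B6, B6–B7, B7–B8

Checking the three conditions: (i) the bags cover all of {1, 2, 3, 4, 5, 6, 7, 8, 9, 10}; (ii) for each edge, some bag contains both endpoints; (iii) the bags containing any fixed vertex form a subtree. All hold, so the decomposition is valid with width 3 − 1 = 2.

Yes; width 2.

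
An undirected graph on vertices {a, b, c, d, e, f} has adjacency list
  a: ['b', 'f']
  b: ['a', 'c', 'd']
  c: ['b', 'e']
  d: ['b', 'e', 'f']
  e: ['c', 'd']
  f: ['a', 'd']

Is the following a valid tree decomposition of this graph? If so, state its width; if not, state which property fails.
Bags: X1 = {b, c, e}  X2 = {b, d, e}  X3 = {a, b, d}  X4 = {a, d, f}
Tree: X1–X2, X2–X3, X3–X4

Vertex coverage: the bags together contain {a, b, c, d, e, f}, the full vertex set. Edge coverage: each edge of G has both endpoints in at least one bag. Running intersection: for every vertex, the bags containing it form a connected subtree. All three properties hold, so this is a valid tree decomposition of width max|bag| − 1 = 2, and hence tw(G) ≤ 2.

Yes; width 2.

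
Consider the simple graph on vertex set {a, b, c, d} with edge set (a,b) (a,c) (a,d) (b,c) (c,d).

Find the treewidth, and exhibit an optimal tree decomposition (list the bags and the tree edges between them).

Treewidth 2.
One optimal decomposition is:
Bags: B1 = {a, c, d}  B2 = {a, b, c}
Tree: B1–B2

Each bag holds 3 vertices, so the decomposition has width 2, which upper-bounds the treewidth. For the lower bound, the 3 vertices {a, c, d} are pairwise adjacent, and any tree decomposition puts a clique entirely inside one bag — forcing width ≥ 2. The upper and lower bounds meet at 2, so that is the treewidth.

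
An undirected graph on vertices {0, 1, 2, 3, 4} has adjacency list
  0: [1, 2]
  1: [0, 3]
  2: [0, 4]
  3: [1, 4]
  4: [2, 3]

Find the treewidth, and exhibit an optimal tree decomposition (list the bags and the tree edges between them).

The largest bag has 3 vertices, giving width 2; this decomposition certifies tw(G) ≤ 2. Since 1–0–2–4–3–1 is a cycle in G, G is not acyclic. Forests are exactly the graphs of treewidth ≤ 1, so tw(G) ≥ 2. Combining the bounds, tw(G) = 2.

Treewidth 2.
Bags: B1 = {0, 1, 2}  B2 = {1, 2, 4}  B3 = {1, 3, 4}
Tree: B1–B2, B2–B3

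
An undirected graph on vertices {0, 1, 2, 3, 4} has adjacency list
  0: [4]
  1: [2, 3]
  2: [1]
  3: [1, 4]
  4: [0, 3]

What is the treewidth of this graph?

A width-1 tree decomposition is:
Bags: B1 = {1, 2}  B2 = {1, 3}  B3 = {3, 4}  B4 = {0, 4}
Tree: B1–B2, B2–B3, B3–B4
The largest bag has 2 vertices, giving width 1; this decomposition certifies tw(G) ≤ 1. Since G has at least one edge (e.g. 2–1), it is not an edgeless graph, so tw(G) ≥ 1. Combining the bounds, tw(G) = 1.

1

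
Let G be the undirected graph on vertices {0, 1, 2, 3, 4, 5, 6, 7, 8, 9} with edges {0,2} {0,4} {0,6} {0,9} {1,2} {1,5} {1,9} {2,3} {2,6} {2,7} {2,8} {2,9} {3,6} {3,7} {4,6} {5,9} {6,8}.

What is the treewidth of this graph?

A width-2 tree decomposition is:
Bags: B1 = {2, 6, 8}  B2 = {0, 2, 6}  B3 = {0, 2, 9}  B4 = {1, 2, 9}  B5 = {2, 3, 6}  B6 = {2, 3, 7}  B7 = {0, 4, 6}  B8 = {1, 5, 9}
Tree: B1–B2, B2–B3, B3–B4, B1–B5, B5–B6, B2–B7, B4–B8
Every bag has size at most 3, so the width is 3 − 1 = 2 and tw(G) ≤ 2. For the lower bound, the 3 vertices {1, 2, 9} are pairwise adjacent, and any tree decomposition puts a clique entirely inside one bag — forcing width ≥ 2. The upper and lower bounds meet at 2, so that is the treewidth.

2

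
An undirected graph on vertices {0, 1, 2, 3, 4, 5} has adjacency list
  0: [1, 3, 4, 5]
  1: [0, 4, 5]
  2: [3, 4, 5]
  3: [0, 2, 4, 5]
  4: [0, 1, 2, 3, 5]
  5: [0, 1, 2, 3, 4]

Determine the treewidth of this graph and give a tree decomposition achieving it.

Treewidth 3.
Bags: B1 = {0, 3, 4, 5}  B2 = {2, 3, 4, 5}  B3 = {0, 1, 4, 5}
Tree: B1–B2, B1–B3

The largest bag has 4 vertices, giving width 3; this decomposition certifies tw(G) ≤ 3. On the other hand G contains the 4-clique {0, 1, 4, 5}. A clique must lie in a single bag of any decomposition, so no decomposition can have width below 3. The upper and lower bounds meet at 3, so that is the treewidth.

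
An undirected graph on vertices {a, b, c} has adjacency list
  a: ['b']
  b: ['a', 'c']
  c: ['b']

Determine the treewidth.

A width-1 tree decomposition is:
Bags: B1 = {b, c}  B2 = {a, b}
Tree: B1–B2
The largest bag has 2 vertices, giving width 1; this decomposition certifies tw(G) ≤ 1. G has an edge, so its treewidth is at least 1. Hence tw(G) = 1 exactly.

1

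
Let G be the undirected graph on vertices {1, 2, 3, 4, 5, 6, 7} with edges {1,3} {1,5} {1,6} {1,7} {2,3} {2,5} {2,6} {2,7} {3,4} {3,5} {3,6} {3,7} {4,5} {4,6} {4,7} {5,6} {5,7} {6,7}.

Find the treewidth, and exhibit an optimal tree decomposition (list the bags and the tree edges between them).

Treewidth 4.
Bags: B1 = {2, 3, 5, 6, 7}  B2 = {1, 3, 5, 6, 7}  B3 = {3, 4, 5, 6, 7}
Tree: B1–B2, B1–B3

Each bag holds 5 vertices, so the decomposition has width 4, which upper-bounds the treewidth. Conversely, {1, 3, 5, 6, 7} is a clique of size 5, and the vertices of any clique must share a bag in every tree decomposition; so some bag has ≥ 5 vertices and tw(G) ≥ 4. Therefore the treewidth is 4.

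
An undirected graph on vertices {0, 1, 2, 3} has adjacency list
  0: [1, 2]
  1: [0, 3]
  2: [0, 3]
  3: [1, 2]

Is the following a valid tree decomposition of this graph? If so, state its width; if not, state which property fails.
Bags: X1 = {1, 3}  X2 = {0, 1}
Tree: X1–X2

A tree decomposition must satisfy three properties: every vertex lies in some bag; for every edge, both endpoints lie together in some bag; and for every vertex, the bags containing it form a connected subtree. Here vertex 2 appears in no bag, so the decomposition is invalid.

No — vertex 2 appears in no bag.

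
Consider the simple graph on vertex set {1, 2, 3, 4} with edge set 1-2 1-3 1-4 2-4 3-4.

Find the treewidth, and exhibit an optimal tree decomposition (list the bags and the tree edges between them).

Each bag holds 3 vertices, so the decomposition has width 2, which upper-bounds the treewidth. On the other hand G contains the 3-clique {1, 2, 4}. A clique must lie in a single bag of any decomposition, so no decomposition can have width below 2. Therefore the treewidth is 2.

Treewidth 2.
One optimal decomposition is:
Bags: B1 = {1, 2, 4}  B2 = {1, 3, 4}
Tree: B1–B2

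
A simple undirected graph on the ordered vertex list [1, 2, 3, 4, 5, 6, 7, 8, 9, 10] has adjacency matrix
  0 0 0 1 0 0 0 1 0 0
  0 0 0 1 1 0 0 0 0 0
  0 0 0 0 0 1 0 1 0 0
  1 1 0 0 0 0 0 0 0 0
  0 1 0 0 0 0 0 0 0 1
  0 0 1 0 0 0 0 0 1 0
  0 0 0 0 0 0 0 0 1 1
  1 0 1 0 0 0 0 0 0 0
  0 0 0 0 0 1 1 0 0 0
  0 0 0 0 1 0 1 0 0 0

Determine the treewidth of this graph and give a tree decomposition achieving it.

Each bag holds 3 vertices, so the decomposition has width 2, which upper-bounds the treewidth. For the lower bound, G contains the cycle 9–7–10–5–2–4–1–8–3–6–9, so G is not a forest; only forests have treewidth ≤ 1, hence tw(G) ≥ 2. Therefore the treewidth is 2.

Treewidth 2.
One such decomposition:
Bags: B1 = {7, 9, 10}  B2 = {5, 9, 10}  B3 = {2, 5, 9}  B4 = {2, 4, 9}  B5 = {1, 4, 9}  B6 = {1, 8, 9}  B7 = {3, 8, 9}  B8 = {3, 6, 9}
Tree: B1–B2, B2–B3, B3–B4, B4–B5, B5–B6, B6–B7, B7–B8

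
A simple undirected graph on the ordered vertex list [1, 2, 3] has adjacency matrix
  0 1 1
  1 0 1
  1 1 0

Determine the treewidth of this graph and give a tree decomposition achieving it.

With just one bag of size 3, the width is 3 − 1 = 2, so tw(G) ≤ 2. Conversely, {1, 2, 3} is a clique of size 3, and the vertices of any clique must share a bag in every tree decomposition; so some bag has ≥ 3 vertices and tw(G) ≥ 2. Hence tw(G) = 2 exactly.

Treewidth 2.
One optimal decomposition is:
Bags: B1 = {1, 2, 3}
Tree: (single bag)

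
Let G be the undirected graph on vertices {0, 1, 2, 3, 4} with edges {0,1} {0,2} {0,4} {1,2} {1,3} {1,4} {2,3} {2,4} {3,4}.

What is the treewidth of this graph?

3

A width-3 tree decomposition is:
Bags: B1 = {1, 2, 3, 4}  B2 = {0, 1, 2, 4}
Tree: B1–B2
The largest bag has 4 vertices, giving width 3; this decomposition certifies tw(G) ≤ 3. For the lower bound, the 4 vertices {0, 1, 2, 4} are pairwise adjacent, and any tree decomposition puts a clique entirely inside one bag — forcing width ≥ 3. Hence tw(G) = 3 exactly.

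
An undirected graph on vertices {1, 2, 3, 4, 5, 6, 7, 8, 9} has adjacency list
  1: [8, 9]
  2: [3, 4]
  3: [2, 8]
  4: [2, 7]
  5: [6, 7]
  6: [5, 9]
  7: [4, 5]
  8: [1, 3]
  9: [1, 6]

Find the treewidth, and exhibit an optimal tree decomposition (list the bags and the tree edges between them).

Each bag holds 3 vertices, so the decomposition has width 2, which upper-bounds the treewidth. Since 7–4–2–3–8–1–9–6–5–7 is a cycle in G, G is not acyclic. Forests are exactly the graphs of treewidth ≤ 1, so tw(G) ≥ 2. Hence tw(G) = 2 exactly.

Treewidth 2.
One optimal decomposition is:
Bags: B1 = {2, 4, 7}  B2 = {2, 3, 7}  B3 = {3, 7, 8}  B4 = {1, 7, 8}  B5 = {1, 7, 9}  B6 = {6, 7, 9}  B7 = {5, 6, 7}
Tree: B1–B2, B2–B3, B3–B4, B4–B5, B5–B6, B6–B7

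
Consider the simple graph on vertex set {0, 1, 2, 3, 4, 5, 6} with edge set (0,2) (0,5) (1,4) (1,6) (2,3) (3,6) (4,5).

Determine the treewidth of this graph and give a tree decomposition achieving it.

Treewidth 2.
One such decomposition:
Bags: B1 = {1, 4, 6}  B2 = {4, 5, 6}  B3 = {0, 5, 6}  B4 = {0, 2, 6}  B5 = {2, 3, 6}
Tree: B1–B2, B2–B3, B3–B4, B4–B5

The largest bag has 3 vertices, giving width 2; this decomposition certifies tw(G) ≤ 2. For the lower bound, G contains the cycle 6–1–4–5–0–2–3–6, so G is not a forest; only forests have treewidth ≤ 1, hence tw(G) ≥ 2. Combining the bounds, tw(G) = 2.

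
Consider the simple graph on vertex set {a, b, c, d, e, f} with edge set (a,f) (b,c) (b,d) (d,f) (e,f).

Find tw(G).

A width-1 tree decomposition is:
Bags: B1 = {b, c}  B2 = {b, d}  B3 = {d, f}  B4 = {e, f}  B5 = {a, f}
Tree: B1–B2, B2–B3, B3–B4, B3–B5
Every bag has size at most 2, so the width is 2 − 1 = 1 and tw(G) ≤ 1. Since G has at least one edge (e.g. c–b), it is not an edgeless graph, so tw(G) ≥ 1. Therefore the treewidth is 1.

1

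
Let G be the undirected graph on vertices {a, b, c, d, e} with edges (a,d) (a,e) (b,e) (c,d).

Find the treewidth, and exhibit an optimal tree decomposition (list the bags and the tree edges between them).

The largest bag has 2 vertices, giving width 1; this decomposition certifies tw(G) ≤ 1. Any graph with an edge has treewidth ≥ 1, and G has the edge c–d. The upper and lower bounds meet at 1, so that is the treewidth.

Treewidth 1.
One such decomposition:
Bags: B1 = {c, d}  B2 = {a, d}  B3 = {a, e}  B4 = {b, e}
Tree: B1–B2, B2–B3, B3–B4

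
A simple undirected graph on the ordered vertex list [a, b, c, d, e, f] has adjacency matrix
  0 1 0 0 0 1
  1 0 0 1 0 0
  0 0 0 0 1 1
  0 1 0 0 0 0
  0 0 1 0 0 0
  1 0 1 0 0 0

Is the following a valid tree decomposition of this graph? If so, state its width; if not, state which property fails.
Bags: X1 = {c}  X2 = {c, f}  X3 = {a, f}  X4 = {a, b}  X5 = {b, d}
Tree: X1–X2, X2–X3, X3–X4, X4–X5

A tree decomposition must satisfy three properties: every vertex lies in some bag; for every edge, both endpoints lie together in some bag; and for every vertex, the bags containing it form a connected subtree. Here vertex e appears in no bag, so the decomposition is invalid.

No — vertex e appears in no bag.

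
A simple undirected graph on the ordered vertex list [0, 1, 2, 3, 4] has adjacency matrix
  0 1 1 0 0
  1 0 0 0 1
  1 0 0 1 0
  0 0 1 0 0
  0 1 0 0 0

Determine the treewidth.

1

A width-1 tree decomposition is:
Bags: B1 = {0, 1}  B2 = {0, 2}  B3 = {2, 3}  B4 = {1, 4}
Tree: B1–B2, B2–B3, B1–B4
The largest bag has 2 vertices, giving width 1; this decomposition certifies tw(G) ≤ 1. G has an edge, so its treewidth is at least 1. The upper and lower bounds meet at 1, so that is the treewidth.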